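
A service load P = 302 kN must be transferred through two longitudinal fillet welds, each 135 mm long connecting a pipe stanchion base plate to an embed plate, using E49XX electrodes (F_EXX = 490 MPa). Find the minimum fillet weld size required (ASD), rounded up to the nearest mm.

Total weld length L = 270 mm.
Required throat t_e = P × Ω / (0.6 F_EXX × L) = 302 × 2.0 / (0.6 × 490 × 270 × 10⁻³) = 7.609 mm.
Required leg w = t_e / 0.707 = 10.76 mm → use 11 mm.

w = 11 mm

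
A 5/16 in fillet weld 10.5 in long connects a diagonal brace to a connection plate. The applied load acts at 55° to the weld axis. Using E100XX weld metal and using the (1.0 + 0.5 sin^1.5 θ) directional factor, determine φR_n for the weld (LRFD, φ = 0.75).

E100XX → F_EXX = 100 ksi.
t_e = 0.707 × 0.3125 = 0.2209 in; A_we = 0.2209 × 10.5 = 2.32 in².
Directional factor: 1.0 + 0.5 sin^1.5(55°) = 1.371.
F_nw = 0.6 × 100 × 1.371 = 82.24 ksi.
φR_n = 0.75 × 82.24 × 2.32 = 143.1 kip.

φR_n ≈ 143 kip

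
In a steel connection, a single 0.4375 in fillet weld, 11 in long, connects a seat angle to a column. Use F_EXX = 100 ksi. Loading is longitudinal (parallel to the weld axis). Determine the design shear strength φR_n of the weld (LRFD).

Effective throat t_e = 0.707 × 0.4375 = 0.3093 in.
Total length L = 11 in; A_we = 0.3093 × 11 = 3.402 in².
F_nw = 0.6 F_EXX = 0.6 × 100 = 60 ksi.
φR_n = 0.75 × 60 × 3.402 = 153.1 kips.

φR_n ≈ 153 kips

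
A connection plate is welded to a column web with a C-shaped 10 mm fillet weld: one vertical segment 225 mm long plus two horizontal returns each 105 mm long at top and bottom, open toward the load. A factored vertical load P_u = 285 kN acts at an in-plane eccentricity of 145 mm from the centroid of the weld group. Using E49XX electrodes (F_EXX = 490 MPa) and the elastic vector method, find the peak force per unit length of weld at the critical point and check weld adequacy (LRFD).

f_max ≈ 1850 N/mm; NOT adequate

Total weld length L_w = 435 mm. Treat welds as unit-width lines.
Centroid: x̄ = 2×105×52.5 / 435 = 25.34 mm from the vertical weld.
Polar moment about centroid: J = I_x + I_y = [225³/12 + 2×105×112.5²] + [225×25.34² + 2(105³/12 + 105×27.16²)] = 4099000 mm³.
Direct shear f_v = P/L_w = 285×10³ / 435 = 655.2 N/mm (vertical).
Torsion M = P·e = 285×10³ × 145 = 41325000 N·mm.
Critical point at (x, y) = (79.66, 112.5) from centroid. f_tx = M·y/J = 1134 N/mm; f_ty = M·x/J = 803 N/mm.
Resultant f_max = √[f_tx² + (f_v + f_ty)²] = √[1134² + (655.2 + 803)²] = 1847 N/mm.
Capacity per unit length: φr_n = 0.75 × 0.6 × 490 × (0.707 × 10) = 1559 N/mm.
1847 > 1559 → NOT adequate.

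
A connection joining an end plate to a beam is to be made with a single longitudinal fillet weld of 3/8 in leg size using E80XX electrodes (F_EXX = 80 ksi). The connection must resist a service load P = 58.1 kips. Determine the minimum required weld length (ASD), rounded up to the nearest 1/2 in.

L = 9.5 in

Throat t_e = 0.707 × 0.375 = 0.2651 in.
r_n/Ω = (0.6 × 80 × 0.2651) / 2.0 = 6.363 kip/in.
L_req = P / (r_n/Ω) = 58.1 / 6.363 = 9.131 in total.
Round up → use L = 9.5 in.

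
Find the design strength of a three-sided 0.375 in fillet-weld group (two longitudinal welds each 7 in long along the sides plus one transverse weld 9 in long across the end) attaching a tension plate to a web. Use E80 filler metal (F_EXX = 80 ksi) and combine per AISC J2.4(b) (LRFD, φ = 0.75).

φR_n ≈ 242 kips

t_e = 0.707 × 0.375 = 0.2651 in.
R_nwl = 0.6 × 80 × 0.2651 × 14 = 178.2 kips (longitudinal, 2 welds).
R_nwt = 0.6 × 80 × 0.2651 × 9 = 114.5 kips (transverse, base value).
(i) R_nwl + R_nwt = 292.7 kips; (ii) 0.85 R_nwl + 1.5 R_nwt = 323.2 kips.
R_n = max = 323.2 kips [governs: (ii)]; φR_n = 242.4 kips.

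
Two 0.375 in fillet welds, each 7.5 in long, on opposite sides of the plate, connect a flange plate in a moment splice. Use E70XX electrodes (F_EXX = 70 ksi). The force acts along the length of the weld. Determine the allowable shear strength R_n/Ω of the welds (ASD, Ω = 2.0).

Effective throat t_e = 0.707 × 0.375 = 0.2651 in.
Total length L = 15 in; A_we = 0.2651 × 15 = 3.977 in².
F_nw = 0.6 F_EXX = 0.6 × 70 = 42 ksi.
R_n = 42 × 3.977 = 167 kips; R_n/Ω = 167/2.0 = 83.51 kips.

R_n/Ω ≈ 83.5 kips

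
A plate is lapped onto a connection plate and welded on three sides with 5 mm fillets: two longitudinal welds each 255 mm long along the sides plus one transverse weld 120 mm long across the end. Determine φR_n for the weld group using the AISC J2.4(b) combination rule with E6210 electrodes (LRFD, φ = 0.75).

φR_n ≈ 621 kN

E62XX → F_EXX = 620 MPa.
t_e = 0.707 × 5 = 3.535 mm.
R_nwl = 0.6 × 620 × 3.535 × 510 × 10⁻³ = 670.7 kN (longitudinal, 2 welds).
R_nwt = 0.6 × 620 × 3.535 × 120 × 10⁻³ = 157.8 kN (transverse, base value).
(i) R_nwl + R_nwt = 828.5 kN; (ii) 0.85 R_nwl + 1.5 R_nwt = 806.8 kN.
R_n = max = 828.5 kN [governs: (i)]; φR_n = 621.3 kN.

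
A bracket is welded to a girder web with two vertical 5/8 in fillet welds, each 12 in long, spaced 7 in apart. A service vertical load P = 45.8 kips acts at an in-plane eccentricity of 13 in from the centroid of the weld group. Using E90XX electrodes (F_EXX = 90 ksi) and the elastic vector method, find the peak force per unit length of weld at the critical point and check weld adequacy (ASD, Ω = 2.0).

Total weld length L_w = 24 in. Treat welds as unit-width lines.
Polar moment about centroid: J = 2[d³/12 + d(b/2)²] = 2[12³/12 + 12×3.5²] = 582 in³.
Direct shear f_v = P/L_w = 45.8 / 24 = 1.908 kip/in (vertical).
Torsion M = P·e = 45.8 × 13 = 595.4 kip·in.
Critical point at (x, y) = (3.5, 6) from centroid. f_tx = M·y/J = 6.138 kip/in; f_ty = M·x/J = 3.581 kip/in.
Resultant f_max = √[f_tx² + (f_v + f_ty)²] = √[6.138² + (1.908 + 3.581)²] = 8.234 kip/in.
Capacity per unit length: r_n/Ω = (1/2.0) × 0.6 × 90 × (0.707 × 0.625) = 11.93 kip/in.
8.234 ≤ 11.93 → adequate.

f_max ≈ 8.23 kip/in; adequate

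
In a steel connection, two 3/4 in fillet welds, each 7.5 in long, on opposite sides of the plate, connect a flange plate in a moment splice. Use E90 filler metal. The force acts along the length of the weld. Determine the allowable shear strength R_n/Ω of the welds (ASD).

E90XX → F_EXX = 90 ksi.
Effective throat t_e = 0.707 × 0.75 = 0.5302 in.
Total length L = 15 in; A_we = 0.5302 × 15 = 7.954 in².
F_nw = 0.6 F_EXX = 0.6 × 90 = 54 ksi.
R_n = 54 × 7.954 = 429.5 kip; R_n/Ω = 429.5/2.0 = 214.8 kip.

R_n/Ω ≈ 215 kip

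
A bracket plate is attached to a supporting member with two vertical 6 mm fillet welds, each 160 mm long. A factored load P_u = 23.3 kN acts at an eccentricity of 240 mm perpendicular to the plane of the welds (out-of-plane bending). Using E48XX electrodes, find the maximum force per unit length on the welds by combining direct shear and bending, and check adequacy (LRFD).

f_max ≈ 659 N/mm; adequate

E48XX → F_EXX = 480 MPa.
L_w = 2 × 160 = 320 mm; section modulus (unit throat) S = 2 × L²/6 = 8533 mm².
Direct shear f_v = P/L_w = 23.3×10³/320 = 72.81 N/mm.
Moment M = P × e = 23.3×10³ × 240 = 5592000 N·mm; bending f_b = M/S = 655.3 N/mm.
f_max = √(f_v² + f_b²) = √(72.81² + 655.3²) = 659.3 N/mm.
φr_n = 0.75 × 0.6 × 480 × (0.707 × 6) = 916.3 N/mm → adequate.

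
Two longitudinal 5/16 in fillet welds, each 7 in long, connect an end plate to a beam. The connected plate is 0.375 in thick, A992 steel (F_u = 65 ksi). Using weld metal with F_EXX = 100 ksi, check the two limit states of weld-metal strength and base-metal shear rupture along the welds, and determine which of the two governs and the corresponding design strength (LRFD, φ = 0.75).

t_e = 0.707 × 0.3125 = 0.2209 in; L = 14 in.
Weld metal: φR_n = 0.75 × 0.6 × 100 × 0.2209 × 14 = 139.2 kip.
Base metal (shear rupture): φR_n = 0.75 × 0.6 × 65 × 0.375 × 14 = 153.6 kip.
Governing: weld metal.

φR_n ≈ 139 kip (weld metal governs)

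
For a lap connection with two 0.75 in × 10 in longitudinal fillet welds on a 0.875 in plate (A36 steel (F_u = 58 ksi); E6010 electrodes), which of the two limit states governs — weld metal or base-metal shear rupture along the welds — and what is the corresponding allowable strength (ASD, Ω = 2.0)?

E60XX → F_EXX = 60 ksi.
t_e = 0.707 × 0.75 = 0.5302 in; L = 20 in.
Weld metal: R_n/Ω = (1/2.0) × 0.6 × 60 × 0.5302 × 20 = 190.9 kip.
Base metal (shear rupture): R_n/Ω = (1/2.0) × 0.6 × 58 × 0.875 × 20 = 304.5 kip.
Governing: weld metal.

R_n/Ω ≈ 191 kip (weld metal governs)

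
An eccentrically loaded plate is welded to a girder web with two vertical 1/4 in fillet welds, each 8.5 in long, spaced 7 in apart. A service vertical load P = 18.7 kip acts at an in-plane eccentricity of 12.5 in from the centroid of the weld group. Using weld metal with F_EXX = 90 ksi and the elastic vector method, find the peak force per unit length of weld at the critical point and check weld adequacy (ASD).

f_max ≈ 4.92 kip/in; NOT adequate

Total weld length L_w = 17 in. Treat welds as unit-width lines.
Polar moment about centroid: J = 2[d³/12 + d(b/2)²] = 2[8.5³/12 + 8.5×3.5²] = 310.6 in³.
Direct shear f_v = P/L_w = 18.7 / 17 = 1.1 kip/in (vertical).
Torsion M = P·e = 18.7 × 12.5 = 233.75 kip·in.
Critical point at (x, y) = (3.5, 4.25) from centroid. f_tx = M·y/J = 3.198 kip/in; f_ty = M·x/J = 2.634 kip/in.
Resultant f_max = √[f_tx² + (f_v + f_ty)²] = √[3.198² + (1.1 + 2.634)²] = 4.917 kip/in.
Capacity per unit length: r_n/Ω = (1/2.0) × 0.6 × 90 × (0.707 × 0.25) = 4.772 kip/in.
4.917 > 4.772 → NOT adequate.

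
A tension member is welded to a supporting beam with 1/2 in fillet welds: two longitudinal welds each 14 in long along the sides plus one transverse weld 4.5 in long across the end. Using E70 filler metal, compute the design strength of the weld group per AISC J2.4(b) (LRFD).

φR_n ≈ 362 kip

E70XX → F_EXX = 70 ksi.
t_e = 0.707 × 0.5 = 0.3535 in.
R_nwl = 0.6 × 70 × 0.3535 × 28 = 415.7 kip (longitudinal, 2 welds).
R_nwt = 0.6 × 70 × 0.3535 × 4.5 = 66.81 kip (transverse, base value).
(i) R_nwl + R_nwt = 482.5 kip; (ii) 0.85 R_nwl + 1.5 R_nwt = 453.6 kip.
R_n = max = 482.5 kip [governs: (i)]; φR_n = 361.9 kip.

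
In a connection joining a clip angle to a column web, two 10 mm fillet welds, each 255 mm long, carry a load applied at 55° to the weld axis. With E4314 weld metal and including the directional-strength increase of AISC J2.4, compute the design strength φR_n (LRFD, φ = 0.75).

E43XX → F_EXX = 430 MPa.
t_e = 0.707 × 10 = 7.07 mm; A_we = 7.07 × 510 = 3606 mm².
Directional factor: 1.0 + 0.5 sin^1.5(55°) = 1.371.
F_nw = 0.6 × 430 × 1.371 = 353.6 MPa.
φR_n = 0.75 × 353.6 × 3606 × 10⁻³ = 956.3 kN.

φR_n ≈ 956 kN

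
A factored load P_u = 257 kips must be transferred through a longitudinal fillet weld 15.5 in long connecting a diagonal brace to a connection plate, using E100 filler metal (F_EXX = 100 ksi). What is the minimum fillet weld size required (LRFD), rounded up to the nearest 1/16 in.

Total weld length L = 15.5 in.
Required throat t_e = P_u / (φ × 0.6 F_EXX × L) = 257 / (0.75 × 0.6 × 100 × 15.5) = 0.3685 in.
Required leg w = t_e / 0.707 = 0.5212 in → use 9/16 in.

w = 9/16 in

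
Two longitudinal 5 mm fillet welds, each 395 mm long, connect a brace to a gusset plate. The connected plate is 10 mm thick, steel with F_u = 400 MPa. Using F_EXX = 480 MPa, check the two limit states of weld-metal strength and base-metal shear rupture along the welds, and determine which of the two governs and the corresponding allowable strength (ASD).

R_n/Ω ≈ 402 kN (weld metal governs)

t_e = 0.707 × 5 = 3.535 mm; L = 790 mm.
Weld metal: R_n/Ω = (1/2.0) × 0.6 × 480 × 3.535 × 790 × 10⁻³ = 402.1 kN.
Base metal (shear rupture): R_n/Ω = (1/2.0) × 0.6 × 400 × 10 × 790 × 10⁻³ = 948 kN.
Governing: weld metal.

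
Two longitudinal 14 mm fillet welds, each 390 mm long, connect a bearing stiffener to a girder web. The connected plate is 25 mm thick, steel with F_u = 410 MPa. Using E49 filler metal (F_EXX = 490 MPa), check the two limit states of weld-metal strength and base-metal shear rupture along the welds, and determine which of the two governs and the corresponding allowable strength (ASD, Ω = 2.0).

R_n/Ω ≈ 1130 kN (weld metal governs)

t_e = 0.707 × 14 = 9.898 mm; L = 780 mm.
Weld metal: R_n/Ω = (1/2.0) × 0.6 × 490 × 9.898 × 780 × 10⁻³ = 1135 kN.
Base metal (shear rupture): R_n/Ω = (1/2.0) × 0.6 × 410 × 25 × 780 × 10⁻³ = 2398 kN.
Governing: weld metal.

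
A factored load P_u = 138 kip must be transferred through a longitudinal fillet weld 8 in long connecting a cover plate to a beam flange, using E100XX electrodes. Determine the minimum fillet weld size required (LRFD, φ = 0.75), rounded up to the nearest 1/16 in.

w = 9/16 in

E100XX → F_EXX = 100 ksi.
Total weld length L = 8 in.
Required throat t_e = P_u / (φ × 0.6 F_EXX × L) = 138 / (0.75 × 0.6 × 100 × 8) = 0.3833 in.
Required leg w = t_e / 0.707 = 0.5422 in → use 9/16 in.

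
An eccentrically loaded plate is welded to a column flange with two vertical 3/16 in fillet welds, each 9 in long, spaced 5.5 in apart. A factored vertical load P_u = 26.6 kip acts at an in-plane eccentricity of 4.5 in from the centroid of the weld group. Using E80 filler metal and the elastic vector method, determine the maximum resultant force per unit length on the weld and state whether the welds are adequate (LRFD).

E80XX → F_EXX = 80 ksi.
Total weld length L_w = 18 in. Treat welds as unit-width lines.
Polar moment about centroid: J = 2[d³/12 + d(b/2)²] = 2[9³/12 + 9×2.75²] = 257.6 in³.
Direct shear f_v = P/L_w = 26.6 / 18 = 1.478 kip/in (vertical).
Torsion M = P·e = 26.6 × 4.5 = 119.7 kip·in.
Critical point at (x, y) = (2.75, 4.5) from centroid. f_tx = M·y/J = 2.091 kip/in; f_ty = M·x/J = 1.278 kip/in.
Resultant f_max = √[f_tx² + (f_v + f_ty)²] = √[2.091² + (1.478 + 1.278)²] = 3.459 kip/in.
Capacity per unit length: φr_n = 0.75 × 0.6 × 80 × (0.707 × 0.1875) = 4.772 kip/in.
3.459 ≤ 4.772 → adequate.

f_max ≈ 3.46 kip/in; adequate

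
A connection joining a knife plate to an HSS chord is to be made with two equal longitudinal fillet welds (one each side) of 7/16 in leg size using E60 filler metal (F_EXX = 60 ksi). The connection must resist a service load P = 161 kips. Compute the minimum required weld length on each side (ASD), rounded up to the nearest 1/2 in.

L = 14.5 in on each side

Throat t_e = 0.707 × 0.4375 = 0.3093 in.
r_n/Ω = (0.6 × 60 × 0.3093) / 2.0 = 5.568 kip/in.
L_req = P / (r_n/Ω) = 161 / 5.568 = 28.92 in total.
Per side: 28.92 / 2 = 14.46 in.
Round up → use L = 14.5 in on each side.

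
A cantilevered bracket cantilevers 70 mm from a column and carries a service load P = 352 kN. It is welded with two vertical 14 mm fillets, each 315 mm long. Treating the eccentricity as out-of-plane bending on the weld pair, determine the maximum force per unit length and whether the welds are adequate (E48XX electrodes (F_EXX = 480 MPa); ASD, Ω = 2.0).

L_w = 2 × 315 = 630 mm; section modulus (unit throat) S = 2 × L²/6 = 33080 mm².
Direct shear f_v = P/L_w = 352×10³/630 = 558.7 N/mm.
Moment M = P × e = 352×10³ × 70 = 24640000 N·mm; bending f_b = M/S = 745 N/mm.
f_max = √(f_v² + f_b²) = √(558.7² + 745²) = 931.2 N/mm.
r_n/Ω = (1/2.0) × 0.6 × 480 × (0.707 × 14) = 1425 N/mm → adequate.

f_max ≈ 931 N/mm; adequate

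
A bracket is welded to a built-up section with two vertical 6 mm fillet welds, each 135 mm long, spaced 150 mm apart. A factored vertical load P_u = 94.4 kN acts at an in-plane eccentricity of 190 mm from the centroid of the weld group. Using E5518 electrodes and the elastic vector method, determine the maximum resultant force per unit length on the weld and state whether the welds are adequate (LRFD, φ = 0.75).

E55XX → F_EXX = 550 MPa.
Total weld length L_w = 270 mm. Treat welds as unit-width lines.
Polar moment about centroid: J = 2[d³/12 + d(b/2)²] = 2[135³/12 + 135×75²] = 1929000 mm³.
Direct shear f_v = P/L_w = 94.4×10³ / 270 = 349.6 N/mm (vertical).
Torsion M = P·e = 94.4×10³ × 190 = 17936000 N·mm.
Critical point at (x, y) = (75, 67.5) from centroid. f_tx = M·y/J = 627.7 N/mm; f_ty = M·x/J = 697.4 N/mm.
Resultant f_max = √[f_tx² + (f_v + f_ty)²] = √[627.7² + (349.6 + 697.4)²] = 1221 N/mm.
Capacity per unit length: φr_n = 0.75 × 0.6 × 550 × (0.707 × 6) = 1050 N/mm.
1221 > 1050 → NOT adequate.

f_max ≈ 1220 N/mm; NOT adequate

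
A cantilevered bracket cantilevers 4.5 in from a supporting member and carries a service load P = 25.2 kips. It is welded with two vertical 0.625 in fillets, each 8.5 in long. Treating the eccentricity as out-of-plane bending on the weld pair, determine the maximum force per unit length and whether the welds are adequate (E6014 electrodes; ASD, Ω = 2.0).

E60XX → F_EXX = 60 ksi.
L_w = 2 × 8.5 = 17 in; section modulus (unit throat) S = 2 × L²/6 = 24.08 in².
Direct shear f_v = P/L_w = 25.2/17 = 1.482 kip/in.
Moment M = P × e = 25.2 × 4.5 = 113.4 kip·in; bending f_b = M/S = 4.709 kip/in.
f_max = √(f_v² + f_b²) = √(1.482² + 4.709²) = 4.936 kip/in.
r_n/Ω = (1/2.0) × 0.6 × 60 × (0.707 × 0.625) = 7.954 kip/in → adequate.

f_max ≈ 4.94 kip/in; adequate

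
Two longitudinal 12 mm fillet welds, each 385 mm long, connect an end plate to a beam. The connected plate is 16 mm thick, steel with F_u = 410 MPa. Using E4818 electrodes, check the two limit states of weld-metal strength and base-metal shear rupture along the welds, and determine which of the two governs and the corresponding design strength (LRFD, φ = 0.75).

φR_n ≈ 1410 kN (weld metal governs)

E48XX → F_EXX = 480 MPa.
t_e = 0.707 × 12 = 8.484 mm; L = 770 mm.
Weld metal: φR_n = 0.75 × 0.6 × 480 × 8.484 × 770 × 10⁻³ = 1411 kN.
Base metal (shear rupture): φR_n = 0.75 × 0.6 × 410 × 16 × 770 × 10⁻³ = 2273 kN.
Governing: weld metal.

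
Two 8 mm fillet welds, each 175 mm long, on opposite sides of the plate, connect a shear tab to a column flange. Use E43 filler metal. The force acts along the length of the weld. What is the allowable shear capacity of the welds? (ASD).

E43XX → F_EXX = 430 MPa.
Effective throat t_e = 0.707 × 8 = 5.656 mm.
Total length L = 350 mm; A_we = 5.656 × 350 = 1980 mm².
F_nw = 0.6 F_EXX = 0.6 × 430 = 258 MPa.
R_n = 258 × 1980 × 10⁻³ = 510.7 kN; R_n/Ω = 510.7/2.0 = 255.4 kN.

R_n/Ω ≈ 255 kN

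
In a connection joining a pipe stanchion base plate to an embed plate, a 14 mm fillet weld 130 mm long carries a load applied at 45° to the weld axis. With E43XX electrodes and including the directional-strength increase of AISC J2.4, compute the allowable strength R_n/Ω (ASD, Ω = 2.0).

R_n/Ω ≈ 215 kN

E43XX → F_EXX = 430 MPa.
t_e = 0.707 × 14 = 9.898 mm; A_we = 9.898 × 130 = 1287 mm².
Directional factor: 1.0 + 0.5 sin^1.5(45°) = 1.297.
F_nw = 0.6 × 430 × 1.297 = 334.7 MPa.
R_n/Ω = (334.7 × 1287) / 2.0 × 10⁻³ = 215.3 kN.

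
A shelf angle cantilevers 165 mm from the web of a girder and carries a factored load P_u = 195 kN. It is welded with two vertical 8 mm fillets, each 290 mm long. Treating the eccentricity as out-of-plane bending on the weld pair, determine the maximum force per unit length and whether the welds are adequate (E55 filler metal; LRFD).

f_max ≈ 1200 N/mm; adequate

E55XX → F_EXX = 550 MPa.
L_w = 2 × 290 = 580 mm; section modulus (unit throat) S = 2 × L²/6 = 28030 mm².
Direct shear f_v = P/L_w = 195×10³/580 = 336.2 N/mm.
Moment M = P × e = 195×10³ × 165 = 32175000 N·mm; bending f_b = M/S = 1148 N/mm.
f_max = √(f_v² + f_b²) = √(336.2² + 1148²) = 1196 N/mm.
φr_n = 0.75 × 0.6 × 550 × (0.707 × 8) = 1400 N/mm → adequate.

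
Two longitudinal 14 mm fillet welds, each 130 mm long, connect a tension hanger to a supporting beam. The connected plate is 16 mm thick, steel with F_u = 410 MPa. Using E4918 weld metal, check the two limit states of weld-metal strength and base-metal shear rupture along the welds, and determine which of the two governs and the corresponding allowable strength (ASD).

R_n/Ω ≈ 378 kN (weld metal governs)

E49XX → F_EXX = 490 MPa.
t_e = 0.707 × 14 = 9.898 mm; L = 260 mm.
Weld metal: R_n/Ω = (1/2.0) × 0.6 × 490 × 9.898 × 260 × 10⁻³ = 378.3 kN.
Base metal (shear rupture): R_n/Ω = (1/2.0) × 0.6 × 410 × 16 × 260 × 10⁻³ = 511.7 kN.
Governing: weld metal.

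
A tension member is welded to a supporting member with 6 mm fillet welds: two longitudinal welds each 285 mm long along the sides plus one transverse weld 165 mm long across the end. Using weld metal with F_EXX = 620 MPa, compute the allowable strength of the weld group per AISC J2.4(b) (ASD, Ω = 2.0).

R_n/Ω ≈ 580 kN

t_e = 0.707 × 6 = 4.242 mm.
R_nwl = 0.6 × 620 × 4.242 × 570 × 10⁻³ = 899.5 kN (longitudinal, 2 welds).
R_nwt = 0.6 × 620 × 4.242 × 165 × 10⁻³ = 260.4 kN (transverse, base value).
(i) R_nwl + R_nwt = 1160 kN; (ii) 0.85 R_nwl + 1.5 R_nwt = 1155 kN.
R_n = max = 1160 kN [governs: (i)]; R_n/Ω = 579.9 kN.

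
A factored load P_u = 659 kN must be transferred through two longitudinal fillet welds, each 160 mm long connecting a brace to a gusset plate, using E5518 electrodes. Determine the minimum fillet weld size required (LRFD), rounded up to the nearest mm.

E55XX → F_EXX = 550 MPa.
Total weld length L = 320 mm.
Required throat t_e = P_u / (φ × 0.6 F_EXX × L) = 659 / (0.75 × 0.6 × 550 × 320 × 10⁻³) = 8.321 mm.
Required leg w = t_e / 0.707 = 11.77 mm → use 12 mm.

w = 12 mm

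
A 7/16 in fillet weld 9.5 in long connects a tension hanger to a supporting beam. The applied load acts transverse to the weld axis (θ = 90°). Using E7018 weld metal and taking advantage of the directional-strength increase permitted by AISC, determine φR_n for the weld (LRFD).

E70XX → F_EXX = 70 ksi.
t_e = 0.707 × 0.4375 = 0.3093 in; A_we = 0.3093 × 9.5 = 2.938 in².
Directional factor: 1.0 + 0.5 sin^1.5(90°) = 1.5.
F_nw = 0.6 × 70 × 1.5 = 63 ksi.
φR_n = 0.75 × 63 × 2.938 = 138.8 kips.

φR_n ≈ 139 kips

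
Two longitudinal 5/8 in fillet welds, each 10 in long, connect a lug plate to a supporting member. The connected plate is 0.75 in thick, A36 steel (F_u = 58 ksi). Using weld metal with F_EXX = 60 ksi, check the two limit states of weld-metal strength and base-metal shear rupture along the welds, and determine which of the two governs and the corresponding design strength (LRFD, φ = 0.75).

t_e = 0.707 × 0.625 = 0.4419 in; L = 20 in.
Weld metal: φR_n = 0.75 × 0.6 × 60 × 0.4419 × 20 = 238.6 kips.
Base metal (shear rupture): φR_n = 0.75 × 0.6 × 58 × 0.75 × 20 = 391.5 kips.
Governing: weld metal.

φR_n ≈ 239 kips (weld metal governs)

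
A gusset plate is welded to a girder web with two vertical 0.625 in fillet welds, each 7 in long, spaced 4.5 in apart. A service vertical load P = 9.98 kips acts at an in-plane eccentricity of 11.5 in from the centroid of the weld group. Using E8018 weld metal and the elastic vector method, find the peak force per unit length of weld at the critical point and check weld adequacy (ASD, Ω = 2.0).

E80XX → F_EXX = 80 ksi.
Total weld length L_w = 14 in. Treat welds as unit-width lines.
Polar moment about centroid: J = 2[d³/12 + d(b/2)²] = 2[7³/12 + 7×2.25²] = 128 in³.
Direct shear f_v = P/L_w = 9.98 / 14 = 0.7129 kip/in (vertical).
Torsion M = P·e = 9.98 × 11.5 = 114.77 kip·in.
Critical point at (x, y) = (2.25, 3.5) from centroid. f_tx = M·y/J = 3.137 kip/in; f_ty = M·x/J = 2.017 kip/in.
Resultant f_max = √[f_tx² + (f_v + f_ty)²] = √[3.137² + (0.7129 + 2.017)²] = 4.158 kip/in.
Capacity per unit length: r_n/Ω = (1/2.0) × 0.6 × 80 × (0.707 × 0.625) = 10.6 kip/in.
4.158 ≤ 10.6 → adequate.

f_max ≈ 4.16 kip/in; adequate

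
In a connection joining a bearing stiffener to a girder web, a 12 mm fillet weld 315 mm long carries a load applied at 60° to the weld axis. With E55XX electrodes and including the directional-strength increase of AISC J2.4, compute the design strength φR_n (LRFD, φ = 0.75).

φR_n ≈ 928 kN

E55XX → F_EXX = 550 MPa.
t_e = 0.707 × 12 = 8.484 mm; A_we = 8.484 × 315 = 2672 mm².
Directional factor: 1.0 + 0.5 sin^1.5(60°) = 1.403.
F_nw = 0.6 × 550 × 1.403 = 463 MPa.
φR_n = 0.75 × 463 × 2672 × 10⁻³ = 928 kN.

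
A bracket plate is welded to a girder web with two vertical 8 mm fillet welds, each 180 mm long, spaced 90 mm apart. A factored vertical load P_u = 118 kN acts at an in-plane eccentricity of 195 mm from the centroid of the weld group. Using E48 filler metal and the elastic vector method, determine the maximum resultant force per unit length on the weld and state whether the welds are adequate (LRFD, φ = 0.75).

E48XX → F_EXX = 480 MPa.
Total weld length L_w = 360 mm. Treat welds as unit-width lines.
Polar moment about centroid: J = 2[d³/12 + d(b/2)²] = 2[180³/12 + 180×45²] = 1701000 mm³.
Direct shear f_v = P/L_w = 118×10³ / 360 = 327.8 N/mm (vertical).
Torsion M = P·e = 118×10³ × 195 = 23010000 N·mm.
Critical point at (x, y) = (45, 90) from centroid. f_tx = M·y/J = 1217 N/mm; f_ty = M·x/J = 608.7 N/mm.
Resultant f_max = √[f_tx² + (f_v + f_ty)²] = √[1217² + (327.8 + 608.7)²] = 1536 N/mm.
Capacity per unit length: φr_n = 0.75 × 0.6 × 480 × (0.707 × 8) = 1222 N/mm.
1536 > 1222 → NOT adequate.

f_max ≈ 1540 N/mm; NOT adequate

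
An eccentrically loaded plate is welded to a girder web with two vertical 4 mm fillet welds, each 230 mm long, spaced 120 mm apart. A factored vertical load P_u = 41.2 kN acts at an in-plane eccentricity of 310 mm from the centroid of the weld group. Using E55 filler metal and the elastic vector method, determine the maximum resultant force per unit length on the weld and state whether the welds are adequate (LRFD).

E55XX → F_EXX = 550 MPa.
Total weld length L_w = 460 mm. Treat welds as unit-width lines.
Polar moment about centroid: J = 2[d³/12 + d(b/2)²] = 2[230³/12 + 230×60²] = 3684000 mm³.
Direct shear f_v = P/L_w = 41.2×10³ / 460 = 89.57 N/mm (vertical).
Torsion M = P·e = 41.2×10³ × 310 = 12772000 N·mm.
Critical point at (x, y) = (60, 115) from centroid. f_tx = M·y/J = 398.7 N/mm; f_ty = M·x/J = 208 N/mm.
Resultant f_max = √[f_tx² + (f_v + f_ty)²] = √[398.7² + (89.57 + 208)²] = 497.5 N/mm.
Capacity per unit length: φr_n = 0.75 × 0.6 × 550 × (0.707 × 4) = 699.9 N/mm.
497.5 ≤ 699.9 → adequate.

f_max ≈ 498 N/mm; adequate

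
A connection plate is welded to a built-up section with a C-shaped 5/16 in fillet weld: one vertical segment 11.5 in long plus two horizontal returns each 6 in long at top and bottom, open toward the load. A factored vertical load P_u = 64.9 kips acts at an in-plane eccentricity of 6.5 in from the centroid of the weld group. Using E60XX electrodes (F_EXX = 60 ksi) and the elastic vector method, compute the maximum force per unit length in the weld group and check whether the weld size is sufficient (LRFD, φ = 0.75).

f_max ≈ 7.06 kip/in; NOT adequate

Total weld length L_w = 23.5 in. Treat welds as unit-width lines.
Centroid: x̄ = 2×6×3 / 23.5 = 1.532 in from the vertical weld.
Polar moment about centroid: J = I_x + I_y = [11.5³/12 + 2×6×5.75²] + [11.5×1.532² + 2(6³/12 + 6×1.468²)] = 612.3 in³.
Direct shear f_v = P/L_w = 64.9 / 23.5 = 2.762 kip/in (vertical).
Torsion M = P·e = 64.9 × 6.5 = 421.85 kip·in.
Critical point at (x, y) = (4.468, 5.75) from centroid. f_tx = M·y/J = 3.961 kip/in; f_ty = M·x/J = 3.078 kip/in.
Resultant f_max = √[f_tx² + (f_v + f_ty)²] = √[3.961² + (2.762 + 3.078)²] = 7.057 kip/in.
Capacity per unit length: φr_n = 0.75 × 0.6 × 60 × (0.707 × 0.3125) = 5.965 kip/in.
7.057 > 5.965 → NOT adequate.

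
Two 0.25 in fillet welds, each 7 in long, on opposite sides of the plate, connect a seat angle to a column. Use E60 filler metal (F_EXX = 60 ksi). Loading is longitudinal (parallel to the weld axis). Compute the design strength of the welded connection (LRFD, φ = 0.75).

Effective throat t_e = 0.707 × 0.25 = 0.1767 in.
Total length L = 14 in; A_we = 0.1767 × 14 = 2.474 in².
F_nw = 0.6 F_EXX = 0.6 × 60 = 36 ksi.
φR_n = 0.75 × 36 × 2.474 = 66.81 kips.

φR_n ≈ 66.8 kips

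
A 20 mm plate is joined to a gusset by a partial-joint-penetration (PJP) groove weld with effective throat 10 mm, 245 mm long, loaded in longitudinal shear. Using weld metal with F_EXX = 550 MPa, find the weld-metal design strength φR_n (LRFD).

Effective throat (given) t_e = 10 mm.
A_we = 10 × 245 = 2450 mm².
F_nw = 0.6 F_EXX = 330 MPa.
φR_n = 0.75 × 330 × 2450 × 10⁻³ = 606.4 kN.

φR_n ≈ 606 kN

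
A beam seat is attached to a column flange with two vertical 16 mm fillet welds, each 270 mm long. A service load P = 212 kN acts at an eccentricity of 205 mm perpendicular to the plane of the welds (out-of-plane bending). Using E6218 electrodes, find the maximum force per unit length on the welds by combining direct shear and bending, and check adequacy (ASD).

E62XX → F_EXX = 620 MPa.
L_w = 2 × 270 = 540 mm; section modulus (unit throat) S = 2 × L²/6 = 24300 mm².
Direct shear f_v = P/L_w = 212×10³/540 = 392.6 N/mm.
Moment M = P × e = 212×10³ × 205 = 43460000 N·mm; bending f_b = M/S = 1788 N/mm.
f_max = √(f_v² + f_b²) = √(392.6² + 1788²) = 1831 N/mm.
r_n/Ω = (1/2.0) × 0.6 × 620 × (0.707 × 16) = 2104 N/mm → adequate.

f_max ≈ 1830 N/mm; adequate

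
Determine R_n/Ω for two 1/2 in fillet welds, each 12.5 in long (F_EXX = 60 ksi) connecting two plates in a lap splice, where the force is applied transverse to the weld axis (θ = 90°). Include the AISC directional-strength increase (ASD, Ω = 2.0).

R_n/Ω ≈ 239 kip

t_e = 0.707 × 0.5 = 0.3535 in; A_we = 0.3535 × 25 = 8.838 in².
Directional factor: 1.0 + 0.5 sin^1.5(90°) = 1.5.
F_nw = 0.6 × 60 × 1.5 = 54 ksi.
R_n/Ω = (54 × 8.838) / 2.0 = 238.6 kip.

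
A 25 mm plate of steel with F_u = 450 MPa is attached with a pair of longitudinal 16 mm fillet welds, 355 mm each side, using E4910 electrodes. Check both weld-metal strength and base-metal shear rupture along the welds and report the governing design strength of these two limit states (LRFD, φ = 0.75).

E49XX → F_EXX = 490 MPa.
t_e = 0.707 × 16 = 11.31 mm; L = 710 mm.
Weld metal: φR_n = 0.75 × 0.6 × 490 × 11.31 × 710 × 10⁻³ = 1771 kN.
Base metal (shear rupture): φR_n = 0.75 × 0.6 × 450 × 25 × 710 × 10⁻³ = 3594 kN.
Governing: weld metal.

φR_n ≈ 1770 kN (weld metal governs)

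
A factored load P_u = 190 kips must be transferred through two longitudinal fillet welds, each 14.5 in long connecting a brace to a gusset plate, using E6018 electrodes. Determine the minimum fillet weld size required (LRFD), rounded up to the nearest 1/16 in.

w = 3/8 in

E60XX → F_EXX = 60 ksi.
Total weld length L = 29 in.
Required throat t_e = P_u / (φ × 0.6 F_EXX × L) = 190 / (0.75 × 0.6 × 60 × 29) = 0.2427 in.
Required leg w = t_e / 0.707 = 0.3432 in → use 3/8 in.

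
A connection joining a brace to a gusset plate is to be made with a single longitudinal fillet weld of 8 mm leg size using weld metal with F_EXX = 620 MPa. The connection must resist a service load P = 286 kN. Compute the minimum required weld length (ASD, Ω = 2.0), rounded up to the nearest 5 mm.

Throat t_e = 0.707 × 8 = 5.656 mm.
r_n/Ω = (0.6 × 620 × 5.656) / 2.0 = 1052 N/mm = 1.052 kN/mm.
L_req = P / (r_n/Ω) = 286 / 1.052 = 271.9 mm total.
Round up → use L = 275 mm.

L = 275 mm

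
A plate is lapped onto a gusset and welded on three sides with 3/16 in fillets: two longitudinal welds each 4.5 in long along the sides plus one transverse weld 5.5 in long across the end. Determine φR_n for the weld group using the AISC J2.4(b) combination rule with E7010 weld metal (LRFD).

φR_n ≈ 66.4 kips

E70XX → F_EXX = 70 ksi.
t_e = 0.707 × 0.1875 = 0.1326 in.
R_nwl = 0.6 × 70 × 0.1326 × 9 = 50.11 kips (longitudinal, 2 welds).
R_nwt = 0.6 × 70 × 0.1326 × 5.5 = 30.62 kips (transverse, base value).
(i) R_nwl + R_nwt = 80.73 kips; (ii) 0.85 R_nwl + 1.5 R_nwt = 88.53 kips.
R_n = max = 88.53 kips [governs: (ii)]; φR_n = 66.39 kips.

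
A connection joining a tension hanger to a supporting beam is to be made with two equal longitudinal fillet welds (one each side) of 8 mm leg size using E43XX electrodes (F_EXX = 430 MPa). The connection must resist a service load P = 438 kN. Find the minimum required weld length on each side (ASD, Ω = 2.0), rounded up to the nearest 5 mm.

Throat t_e = 0.707 × 8 = 5.656 mm.
r_n/Ω = (0.6 × 430 × 5.656) / 2.0 = 729.6 N/mm = 0.7296 kN/mm.
L_req = P / (r_n/Ω) = 438 / 0.7296 = 600.3 mm total.
Per side: 600.3 / 2 = 300.2 mm.
Round up → use L = 305 mm on each side.

L = 305 mm on each side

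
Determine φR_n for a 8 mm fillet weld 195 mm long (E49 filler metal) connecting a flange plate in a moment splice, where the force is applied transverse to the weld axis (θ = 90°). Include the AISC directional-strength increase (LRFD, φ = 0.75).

φR_n ≈ 365 kN

E49XX → F_EXX = 490 MPa.
t_e = 0.707 × 8 = 5.656 mm; A_we = 5.656 × 195 = 1103 mm².
Directional factor: 1.0 + 0.5 sin^1.5(90°) = 1.5.
F_nw = 0.6 × 490 × 1.5 = 441 MPa.
φR_n = 0.75 × 441 × 1103 × 10⁻³ = 364.8 kN.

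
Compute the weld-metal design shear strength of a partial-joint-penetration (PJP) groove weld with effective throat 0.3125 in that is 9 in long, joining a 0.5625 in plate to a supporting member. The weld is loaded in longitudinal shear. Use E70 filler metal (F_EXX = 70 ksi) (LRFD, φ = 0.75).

Effective throat (given) t_e = 0.3125 in.
A_we = 0.3125 × 9 = 2.812 in².
F_nw = 0.6 F_EXX = 42 ksi.
φR_n = 0.75 × 42 × 2.812 = 88.59 kip.

φR_n ≈ 88.6 kip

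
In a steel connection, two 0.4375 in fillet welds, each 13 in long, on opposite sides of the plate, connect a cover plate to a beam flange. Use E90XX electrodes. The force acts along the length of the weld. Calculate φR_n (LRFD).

φR_n ≈ 326 kip

E90XX → F_EXX = 90 ksi.
Effective throat t_e = 0.707 × 0.4375 = 0.3093 in.
Total length L = 26 in; A_we = 0.3093 × 26 = 8.042 in².
F_nw = 0.6 F_EXX = 0.6 × 90 = 54 ksi.
φR_n = 0.75 × 54 × 8.042 = 325.7 kip.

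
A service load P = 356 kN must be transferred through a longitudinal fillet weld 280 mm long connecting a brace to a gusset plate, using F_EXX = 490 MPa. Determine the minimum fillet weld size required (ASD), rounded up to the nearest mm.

w = 13 mm

Total weld length L = 280 mm.
Required throat t_e = P × Ω / (0.6 F_EXX × L) = 356 × 2.0 / (0.6 × 490 × 280 × 10⁻³) = 8.649 mm.
Required leg w = t_e / 0.707 = 12.23 mm → use 13 mm.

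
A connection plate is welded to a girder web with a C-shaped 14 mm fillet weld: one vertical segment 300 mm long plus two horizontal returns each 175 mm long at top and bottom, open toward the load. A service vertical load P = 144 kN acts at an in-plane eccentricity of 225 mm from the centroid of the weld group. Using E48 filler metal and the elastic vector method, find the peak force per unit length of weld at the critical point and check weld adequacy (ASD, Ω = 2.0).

E48XX → F_EXX = 480 MPa.
Total weld length L_w = 650 mm. Treat welds as unit-width lines.
Centroid: x̄ = 2×175×87.5 / 650 = 47.12 mm from the vertical weld.
Polar moment about centroid: J = I_x + I_y = [300³/12 + 2×175×150²] + [300×47.12² + 2(175³/12 + 175×40.38²)] = 12260000 mm³.
Direct shear f_v = P/L_w = 144×10³ / 650 = 221.5 N/mm (vertical).
Torsion M = P·e = 144×10³ × 225 = 32400000 N·mm.
Critical point at (x, y) = (127.9, 150) from centroid. f_tx = M·y/J = 396.6 N/mm; f_ty = M·x/J = 338.1 N/mm.
Resultant f_max = √[f_tx² + (f_v + f_ty)²] = √[396.6² + (221.5 + 338.1)²] = 685.9 N/mm.
Capacity per unit length: r_n/Ω = (1/2.0) × 0.6 × 480 × (0.707 × 14) = 1425 N/mm.
685.9 ≤ 1425 → adequate.

f_max ≈ 686 N/mm; adequate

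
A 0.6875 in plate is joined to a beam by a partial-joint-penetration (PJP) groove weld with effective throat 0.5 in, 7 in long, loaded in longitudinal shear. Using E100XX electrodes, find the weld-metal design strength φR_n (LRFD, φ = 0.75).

φR_n ≈ 158 kip

E100XX → F_EXX = 100 ksi.
Effective throat (given) t_e = 0.5 in.
A_we = 0.5 × 7 = 3.5 in².
F_nw = 0.6 F_EXX = 60 ksi.
φR_n = 0.75 × 60 × 3.5 = 157.5 kip.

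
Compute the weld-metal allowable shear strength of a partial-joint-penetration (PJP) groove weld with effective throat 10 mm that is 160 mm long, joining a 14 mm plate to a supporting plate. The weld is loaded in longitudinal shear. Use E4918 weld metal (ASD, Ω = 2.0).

E49XX → F_EXX = 490 MPa.
Effective throat (given) t_e = 10 mm.
A_we = 10 × 160 = 1600 mm².
F_nw = 0.6 F_EXX = 294 MPa.
R_n/Ω = (294 × 1600) / 2.0 × 10⁻³ = 235.2 kN.

R_n/Ω ≈ 235 kN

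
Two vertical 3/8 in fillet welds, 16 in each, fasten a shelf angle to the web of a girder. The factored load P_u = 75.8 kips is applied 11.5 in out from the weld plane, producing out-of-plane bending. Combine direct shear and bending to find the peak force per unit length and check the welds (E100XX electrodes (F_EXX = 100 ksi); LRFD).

f_max ≈ 10.5 kip/in; adequate

L_w = 2 × 16 = 32 in; section modulus (unit throat) S = 2 × L²/6 = 85.33 in².
Direct shear f_v = P/L_w = 75.8/32 = 2.369 kip/in.
Moment M = P × e = 75.8 × 11.5 = 871.7 kip·in; bending f_b = M/S = 10.22 kip/in.
f_max = √(f_v² + f_b²) = √(2.369² + 10.22²) = 10.49 kip/in.
φr_n = 0.75 × 0.6 × 100 × (0.707 × 0.375) = 11.93 kip/in → adequate.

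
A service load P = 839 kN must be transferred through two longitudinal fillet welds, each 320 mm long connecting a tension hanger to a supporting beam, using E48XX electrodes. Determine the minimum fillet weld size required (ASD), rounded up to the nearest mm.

w = 13 mm

E48XX → F_EXX = 480 MPa.
Total weld length L = 640 mm.
Required throat t_e = P × Ω / (0.6 F_EXX × L) = 839 × 2.0 / (0.6 × 480 × 640 × 10⁻³) = 9.104 mm.
Required leg w = t_e / 0.707 = 12.88 mm → use 13 mm.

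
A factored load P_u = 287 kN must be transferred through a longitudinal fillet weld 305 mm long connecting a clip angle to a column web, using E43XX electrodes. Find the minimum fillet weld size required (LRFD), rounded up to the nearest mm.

E43XX → F_EXX = 430 MPa.
Total weld length L = 305 mm.
Required throat t_e = P_u / (φ × 0.6 F_EXX × L) = 287 / (0.75 × 0.6 × 430 × 305 × 10⁻³) = 4.863 mm.
Required leg w = t_e / 0.707 = 6.878 mm → use 7 mm.

w = 7 mm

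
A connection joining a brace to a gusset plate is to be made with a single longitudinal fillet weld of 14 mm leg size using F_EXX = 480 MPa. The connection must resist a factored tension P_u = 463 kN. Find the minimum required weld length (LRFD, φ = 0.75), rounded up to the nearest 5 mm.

L = 220 mm

Throat t_e = 0.707 × 14 = 9.898 mm.
φr_n = 0.75 × 0.6 × 480 × 9.898 × 10⁻³ = 2.138 kN/mm.
L_req = P_u / φr_n = 463 / 2.138 = 216.6 mm total.
Round up → use L = 220 mm.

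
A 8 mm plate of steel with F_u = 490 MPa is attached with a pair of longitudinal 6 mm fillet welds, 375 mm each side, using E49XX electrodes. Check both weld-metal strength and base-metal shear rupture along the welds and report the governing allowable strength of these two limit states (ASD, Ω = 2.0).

R_n/Ω ≈ 468 kN (weld metal governs)

E49XX → F_EXX = 490 MPa.
t_e = 0.707 × 6 = 4.242 mm; L = 750 mm.
Weld metal: R_n/Ω = (1/2.0) × 0.6 × 490 × 4.242 × 750 × 10⁻³ = 467.7 kN.
Base metal (shear rupture): R_n/Ω = (1/2.0) × 0.6 × 490 × 8 × 750 × 10⁻³ = 882 kN.
Governing: weld metal.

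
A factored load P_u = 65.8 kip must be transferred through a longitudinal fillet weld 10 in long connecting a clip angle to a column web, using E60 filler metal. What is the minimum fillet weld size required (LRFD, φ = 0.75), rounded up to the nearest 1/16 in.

w = 3/8 in

E60XX → F_EXX = 60 ksi.
Total weld length L = 10 in.
Required throat t_e = P_u / (φ × 0.6 F_EXX × L) = 65.8 / (0.75 × 0.6 × 60 × 10) = 0.2437 in.
Required leg w = t_e / 0.707 = 0.3447 in → use 3/8 in.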